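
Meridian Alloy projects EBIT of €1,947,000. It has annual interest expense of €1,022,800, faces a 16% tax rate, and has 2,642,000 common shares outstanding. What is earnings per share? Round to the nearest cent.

€0.29

Pre-tax income = €1,947,000 − €1,022,800.00 = €924,200.00.
After tax at 16%: net income = €924,200.00 × 0.84 = €776,328.00.
EPS = €776,328.00 ÷ 2,642,000 = €0.29.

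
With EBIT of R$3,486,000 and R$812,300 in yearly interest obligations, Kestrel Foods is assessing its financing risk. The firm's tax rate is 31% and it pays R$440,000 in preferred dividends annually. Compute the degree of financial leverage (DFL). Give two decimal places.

1.71

Interest = R$812,300.00.
Preferred dividends grossed up pre-tax: R$440,000 / (1 − 0.31) = R$637,681.16.
DFL = EBIT ÷ [EBIT − I − D_p/(1−t)] = R$3,486,000 ÷ [R$3,486,000 − R$812,300.00 − R$637,681.16] = R$3,486,000 ÷ R$2,036,018.84 = 1.7122.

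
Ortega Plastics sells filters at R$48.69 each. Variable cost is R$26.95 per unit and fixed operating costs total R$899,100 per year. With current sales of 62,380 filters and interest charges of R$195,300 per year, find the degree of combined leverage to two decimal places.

5.18

At 62,380 units, contribution = 62,380 × R$21.74 = R$1,356,141.20.
Operating income = contribution − fixed costs = R$1,356,141.20 − R$899,100 = R$457,041.20. Interest = R$195,300.00, so EBIT − I = R$261,741.20.
DCL = contribution ÷ (EBIT − I) = R$1,356,141.20 ÷ R$261,741.20 = 5.1812.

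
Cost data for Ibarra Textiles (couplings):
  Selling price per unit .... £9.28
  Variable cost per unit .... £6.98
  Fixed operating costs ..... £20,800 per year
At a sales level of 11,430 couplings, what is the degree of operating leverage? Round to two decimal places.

Contribution at this volume is 11,430 × £2.30 = £26,289.00.
Subtracting fixed costs: EBIT = £26,289.00 − £20,800 = £5,489.00.
So DOL = total CM / EBIT = £26,289.00 / £5,489.00 = 4.7894.

4.79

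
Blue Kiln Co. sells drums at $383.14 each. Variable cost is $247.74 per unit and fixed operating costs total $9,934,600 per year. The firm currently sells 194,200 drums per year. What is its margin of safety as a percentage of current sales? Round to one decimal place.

Each unit contributes $383.14 − $247.74 = $135.40. Break-even units = $9,934,600 ÷ $135.40 = 73,372.23; break-even revenue = 73,372.23 × $383.14 = $28,111,836.37.
Current sales = 194,200 × $383.14 = $74,405,788.00.
Margin of safety = ($74,405,788.00 − $28,111,836.37) ÷ $74,405,788.00 = 62.2%.

62.2%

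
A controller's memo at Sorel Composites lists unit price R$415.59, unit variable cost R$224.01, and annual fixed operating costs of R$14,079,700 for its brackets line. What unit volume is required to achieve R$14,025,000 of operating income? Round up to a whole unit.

Contribution margin per unit = R$415.59 − R$224.01 = R$191.58.
Required volume = (fixed costs + target profit) ÷ CM = (R$14,079,700 + R$14,025,000) ÷ R$191.58 = 146,699.55, so 146,700 brackets.

146,700 brackets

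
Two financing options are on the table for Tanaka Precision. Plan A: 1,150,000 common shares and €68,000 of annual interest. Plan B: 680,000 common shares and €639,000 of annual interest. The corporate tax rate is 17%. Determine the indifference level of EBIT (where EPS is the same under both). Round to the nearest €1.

€1,465,128

Set EPS_A = EPS_B: (EBIT − €68,000)(1 − 0.17) ÷ 1,150,000 = (EBIT − €639,000)(1 − 0.17) ÷ 680,000.
Cancelling (1 − t) and cross-multiplying: 680,000·(EBIT − 68,000) = 1,150,000·(EBIT − 639,000).
EBIT × (1,150,000 − 680,000) = 639,000 × 1,150,000 − 68,000 × 680,000 = 688,610,000,000, so EBIT = 688,610,000,000 ÷ 470,000 = 1,465,127.66.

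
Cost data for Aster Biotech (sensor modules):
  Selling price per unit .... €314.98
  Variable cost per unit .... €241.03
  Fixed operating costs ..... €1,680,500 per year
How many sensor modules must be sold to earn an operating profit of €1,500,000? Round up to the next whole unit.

Each unit contributes €314.98 − €241.03 = €73.95.
Required volume = (fixed costs + target profit) ÷ CM = (€1,680,500 + €1,500,000) ÷ €73.95 = 43,008.79, so 43,009 sensor modules.

43,009 sensor modules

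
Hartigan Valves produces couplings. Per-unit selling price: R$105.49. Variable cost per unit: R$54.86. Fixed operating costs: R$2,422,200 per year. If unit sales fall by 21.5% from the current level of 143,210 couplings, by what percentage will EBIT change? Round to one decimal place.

At 143,210 units, contribution = 143,210 × R$50.63 = R$7,250,722.30.
EBIT = R$7,250,722.30 − R$2,422,200 = R$4,828,522.30.
So DOL = total CM / EBIT = R$7,250,722.30 / R$4,828,522.30 = 1.5016.
%ΔEBIT = DOL × %ΔSales = 1.5016 × -21.5% = -32.3%.

-32.3%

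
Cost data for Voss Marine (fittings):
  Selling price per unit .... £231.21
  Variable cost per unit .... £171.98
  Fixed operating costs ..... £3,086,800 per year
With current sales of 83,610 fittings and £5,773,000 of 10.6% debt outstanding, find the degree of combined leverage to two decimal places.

At 83,610 units, contribution = 83,610 × £59.23 = £4,952,220.30.
Subtracting fixed costs: EBIT = £4,952,220.30 − £3,086,800 = £1,865,420.30. Interest = £611,938.00.
DOL = £4,952,220.30 ÷ £1,865,420.30 = 2.6547; DFL = £1,865,420.30 ÷ £1,253,482.30 = 1.4882.
DCL = DOL × DFL = 2.6547 × 1.4882 = 3.9507.

3.95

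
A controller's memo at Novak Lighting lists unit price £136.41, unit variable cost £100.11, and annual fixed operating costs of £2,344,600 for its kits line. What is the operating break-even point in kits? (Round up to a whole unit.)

64,590 kits

Contribution margin per unit = £136.41 − £100.11 = £36.30.
Units to break even: £2,344,600 ÷ £36.30 = 64,589.53, rounded up to 64,590.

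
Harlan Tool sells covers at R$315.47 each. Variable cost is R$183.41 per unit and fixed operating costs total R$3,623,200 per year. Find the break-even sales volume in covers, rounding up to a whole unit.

Contribution margin per unit = R$315.47 − R$183.41 = R$132.06.
Break-even Q = R$3,623,200 / R$132.06 = 27,436.01 → 27,437 covers.

27,437 covers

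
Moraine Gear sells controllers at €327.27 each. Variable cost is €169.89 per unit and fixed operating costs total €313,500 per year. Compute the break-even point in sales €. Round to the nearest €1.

€651,920

Contribution margin per unit = €327.27 − €169.89 = €157.38, a CM ratio of €157.38 ÷ €327.27 = 0.4809.
Break-even sales = FC ÷ CM ratio = €313,500 × €327.27 / €157.38 = €651,920.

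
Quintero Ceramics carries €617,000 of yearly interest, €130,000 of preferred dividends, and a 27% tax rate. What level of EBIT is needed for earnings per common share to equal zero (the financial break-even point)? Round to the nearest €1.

Grossing the preferred dividend up to pre-tax terms: €130,000 / (1 − 0.27) = €178,082.19.
EPS = 0 when EBIT covers interest plus the pre-tax preferred burden: €617,000 + €178,082.19 = €795,082.19.

€795,082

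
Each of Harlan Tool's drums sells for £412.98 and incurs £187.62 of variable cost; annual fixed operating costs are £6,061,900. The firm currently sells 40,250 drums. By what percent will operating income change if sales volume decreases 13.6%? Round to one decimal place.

-41.0%

Total contribution margin = 40,250 × £225.36 = £9,070,740.00.
Subtracting fixed costs: EBIT = £9,070,740.00 − £6,061,900 = £3,008,840.00.
DOL = contribution ÷ EBIT = £9,070,740.00 ÷ £3,008,840.00 = 3.0147.
Operating income changes by 3.0147 × -13.6% = -41.0%.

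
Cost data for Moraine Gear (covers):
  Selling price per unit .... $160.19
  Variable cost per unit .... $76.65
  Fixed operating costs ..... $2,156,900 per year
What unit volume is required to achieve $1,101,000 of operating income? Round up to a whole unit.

Contribution margin per unit = $160.19 − $76.65 = $83.54.
Units = (FC + target) / CM = ($2,156,900 + $1,101,000) / $83.54 = 38,998.08, so 38,999 covers.

38,999 covers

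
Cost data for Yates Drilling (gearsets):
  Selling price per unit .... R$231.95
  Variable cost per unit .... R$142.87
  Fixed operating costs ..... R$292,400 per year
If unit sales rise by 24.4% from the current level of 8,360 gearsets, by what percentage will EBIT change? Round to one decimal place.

+40.2%

Total contribution margin = 8,360 × R$89.08 = R$744,708.80.
Subtracting fixed costs: EBIT = R$744,708.80 − R$292,400 = R$452,308.80.
Degree of operating leverage = R$744,708.80 / R$452,308.80 = 1.6465.
So EBIT moves 1.6465 × (+24.4%) = +40.2%.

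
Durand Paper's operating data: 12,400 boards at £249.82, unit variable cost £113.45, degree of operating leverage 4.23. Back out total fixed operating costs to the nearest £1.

£1,291,227

Total contribution margin = 12,400 × £136.37 = £1,690,988.00.
DOL = contribution / EBIT, so EBIT = £1,690,988.00 / 4.23 = £399,760.76.
And FC = contribution − EBIT = £1,690,988.00 − £399,760.76 = £1,291,227.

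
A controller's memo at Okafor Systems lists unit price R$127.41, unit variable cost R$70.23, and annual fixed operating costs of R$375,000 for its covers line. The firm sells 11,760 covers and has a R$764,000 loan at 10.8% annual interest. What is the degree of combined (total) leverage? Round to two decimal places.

Contribution at this volume is 11,760 × R$57.18 = R$672,436.80.
Subtracting fixed costs: EBIT = R$672,436.80 − R$375,000 = R$297,436.80. Interest = R$82,512.00, so EBIT − I = R$214,924.80.
Degree of total leverage = total CM / (EBIT − interest) = R$672,436.80 / R$214,924.80 = 3.1287.

3.13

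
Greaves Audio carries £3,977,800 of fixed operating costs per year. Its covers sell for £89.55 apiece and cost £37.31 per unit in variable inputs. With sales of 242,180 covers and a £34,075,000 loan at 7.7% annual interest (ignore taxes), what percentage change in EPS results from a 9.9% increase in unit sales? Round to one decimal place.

+20.7%

At 242,180 units, contribution = 242,180 × £52.24 = £12,651,483.20.
EBIT = £12,651,483.20 − £3,977,800 = £8,673,683.20.
After interest of £2,623,775.00, pre-tax earnings = £6,049,908.20.
DCL = total CM / (EBIT − I) = £12,651,483.20 / £6,049,908.20 = 2.0912.
EPS therefore changes by 2.0912 × (+9.9%) = +20.7%.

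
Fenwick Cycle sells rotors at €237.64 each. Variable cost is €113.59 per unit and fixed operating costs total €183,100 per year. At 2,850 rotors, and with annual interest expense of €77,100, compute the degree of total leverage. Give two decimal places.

Contribution at this volume is 2,850 × €124.05 = €353,542.50.
EBIT = €353,542.50 − €183,100 = €170,442.50. Interest = €77,100.00, so EBIT − I = €93,342.50.
Degree of total leverage = total CM / (EBIT − interest) = €353,542.50 / €93,342.50 = 3.7876.

3.79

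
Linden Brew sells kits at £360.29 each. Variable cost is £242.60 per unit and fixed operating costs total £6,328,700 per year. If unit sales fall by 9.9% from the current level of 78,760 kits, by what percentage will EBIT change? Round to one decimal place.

-31.2%

At 78,760 units, contribution = 78,760 × £117.69 = £9,269,264.40.
Operating income = contribution − fixed costs = £9,269,264.40 − £6,328,700 = £2,940,564.40.
Degree of operating leverage = £9,269,264.40 / £2,940,564.40 = 3.1522.
Operating income changes by 3.1522 × -9.9% = -31.2%.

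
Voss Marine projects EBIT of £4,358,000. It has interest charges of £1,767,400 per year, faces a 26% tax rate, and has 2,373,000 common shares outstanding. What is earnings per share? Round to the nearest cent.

Interest = £1,767,400.00, so EBT = £4,358,000 − £1,767,400.00 = £2,590,600.00.
Net income = £2,590,600.00 × (1 − 0.26) = £1,917,044.00.
EPS = £1,917,044.00 ÷ 2,373,000 = £0.81.

£0.81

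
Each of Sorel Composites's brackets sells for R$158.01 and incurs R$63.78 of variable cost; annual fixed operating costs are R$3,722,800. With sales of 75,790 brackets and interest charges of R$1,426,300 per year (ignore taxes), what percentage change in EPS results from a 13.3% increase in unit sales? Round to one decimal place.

+47.7%

At 75,790 units, contribution = 75,790 × R$94.23 = R$7,141,691.70.
EBIT = R$7,141,691.70 − R$3,722,800 = R$3,418,891.70.
Interest = R$1,426,300.00, so EBIT − I = R$1,992,591.70.
DCL = total CM / (EBIT − I) = R$7,141,691.70 / R$1,992,591.70 = 3.5841.
%ΔEPS = DCL × %ΔSales = 3.5841 × +13.3% = +47.7%.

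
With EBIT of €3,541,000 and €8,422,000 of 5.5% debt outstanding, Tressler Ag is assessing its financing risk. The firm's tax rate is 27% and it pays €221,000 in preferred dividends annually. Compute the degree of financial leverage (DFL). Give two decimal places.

Interest = €463,210.00.
Preferred dividends grossed up pre-tax: €221,000 / (1 − 0.27) = €302,739.73.
DFL = EBIT ÷ [EBIT − I − D_p/(1−t)] = €3,541,000 ÷ [€3,541,000 − €463,210.00 − €302,739.73] = €3,541,000 ÷ €2,775,050.27 = 1.2760.

1.28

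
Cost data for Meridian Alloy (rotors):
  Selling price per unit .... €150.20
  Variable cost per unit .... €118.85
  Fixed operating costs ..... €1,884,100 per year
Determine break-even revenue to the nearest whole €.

CM per unit = €150.20 − €118.85 = €31.35; CM ratio = €31.35 / €150.20 = 0.2087.
Break-even revenue = fixed costs × price ÷ CM = €1,884,100 × €150.20 ÷ €31.35 = €9,026,852.

€9,026,852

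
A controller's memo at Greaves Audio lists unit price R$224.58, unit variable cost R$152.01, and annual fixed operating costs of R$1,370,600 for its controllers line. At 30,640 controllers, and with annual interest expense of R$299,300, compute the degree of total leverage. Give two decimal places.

Total contribution margin = 30,640 × R$72.57 = R$2,223,544.80.
Subtracting fixed costs: EBIT = R$2,223,544.80 − R$1,370,600 = R$852,944.80. Interest = R$299,300.00, so EBIT − I = R$553,644.80.
Degree of total leverage = total CM / (EBIT − interest) = R$2,223,544.80 / R$553,644.80 = 4.0162.

4.02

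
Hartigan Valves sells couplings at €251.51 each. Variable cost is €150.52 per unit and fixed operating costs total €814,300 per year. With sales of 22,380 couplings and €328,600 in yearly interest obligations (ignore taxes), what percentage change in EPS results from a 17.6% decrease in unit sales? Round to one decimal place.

At 22,380 units, contribution = 22,380 × €100.99 = €2,260,156.20.
Operating income = contribution − fixed costs = €2,260,156.20 − €814,300 = €1,445,856.20.
Interest = €328,600.00, so EBIT − I = €1,117,256.20.
DCL = total CM / (EBIT − I) = €2,260,156.20 / €1,117,256.20 = 2.0230.
EPS therefore changes by 2.0230 × (-17.6%) = -35.6%.

-35.6%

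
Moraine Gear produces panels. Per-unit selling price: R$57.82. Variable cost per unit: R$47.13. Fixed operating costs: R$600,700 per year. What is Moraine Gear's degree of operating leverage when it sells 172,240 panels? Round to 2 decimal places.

Contribution at this volume is 172,240 × R$10.69 = R$1,841,245.60.
Subtracting fixed costs: EBIT = R$1,841,245.60 − R$600,700 = R$1,240,545.60.
So DOL = total CM / EBIT = R$1,841,245.60 / R$1,240,545.60 = 1.4842.

1.48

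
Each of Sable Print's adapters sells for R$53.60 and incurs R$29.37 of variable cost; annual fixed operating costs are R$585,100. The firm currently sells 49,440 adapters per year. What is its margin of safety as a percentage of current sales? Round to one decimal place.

Contribution margin per unit = R$53.60 − R$29.37 = R$24.23. Break-even units = R$585,100 ÷ R$24.23 = 24,147.75; break-even revenue = 24,147.75 × R$53.60 = R$1,294,319.44.
Actual sales revenue = 49,440 × R$53.60 = R$2,649,984.00.
Margin of safety = (R$2,649,984.00 − R$1,294,319.44) ÷ R$2,649,984.00 = 51.2%.

51.2%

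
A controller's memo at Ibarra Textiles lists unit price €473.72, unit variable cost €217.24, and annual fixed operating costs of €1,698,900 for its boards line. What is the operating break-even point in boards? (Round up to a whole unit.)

6,624 boards

Each unit contributes €473.72 − €217.24 = €256.48.
Break-even volume = fixed costs ÷ CM per unit = €1,698,900 ÷ €256.48 = 6,623.91, so 6,624 boards.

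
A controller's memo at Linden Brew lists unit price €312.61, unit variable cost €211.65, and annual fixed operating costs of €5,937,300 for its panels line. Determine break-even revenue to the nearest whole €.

CM per unit = €312.61 − €211.65 = €100.96; CM ratio = €100.96 / €312.61 = 0.3230.
Break-even revenue = fixed costs × price ÷ CM = €5,937,300 × €312.61 ÷ €100.96 = €18,384,106.

€18,384,106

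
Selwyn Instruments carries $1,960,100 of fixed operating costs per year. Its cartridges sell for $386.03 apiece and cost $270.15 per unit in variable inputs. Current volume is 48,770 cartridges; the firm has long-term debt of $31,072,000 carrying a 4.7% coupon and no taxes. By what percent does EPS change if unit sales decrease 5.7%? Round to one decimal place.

-14.4%

At 48,770 units, contribution = 48,770 × $115.88 = $5,651,467.60.
EBIT = $5,651,467.60 − $1,960,100 = $3,691,367.60.
After interest of $1,460,384.00, pre-tax earnings = $2,230,983.60.
Degree of combined leverage = contribution ÷ (EBIT − I) = $5,651,467.60 ÷ $2,230,983.60 = 2.5332.
EPS therefore changes by 2.5332 × (-5.7%) = -14.4%.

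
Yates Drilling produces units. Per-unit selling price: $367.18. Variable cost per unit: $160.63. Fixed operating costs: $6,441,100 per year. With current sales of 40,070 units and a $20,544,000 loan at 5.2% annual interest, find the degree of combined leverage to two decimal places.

10.79

Total contribution margin = 40,070 × $206.55 = $8,276,458.50.
Operating income = contribution − fixed costs = $8,276,458.50 − $6,441,100 = $1,835,358.50. Interest = $1,068,288.00, so EBIT − I = $767,070.50.
DCL = contribution ÷ (EBIT − I) = $8,276,458.50 ÷ $767,070.50 = 10.7897.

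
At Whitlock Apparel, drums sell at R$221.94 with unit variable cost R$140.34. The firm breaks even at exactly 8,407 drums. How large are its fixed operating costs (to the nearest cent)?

Contribution margin per unit = R$221.94 − R$140.34 = R$81.60.
Since BE = FC / CM, FC = 8,407 × R$81.60 = R$686,011.20.

R$686,011.20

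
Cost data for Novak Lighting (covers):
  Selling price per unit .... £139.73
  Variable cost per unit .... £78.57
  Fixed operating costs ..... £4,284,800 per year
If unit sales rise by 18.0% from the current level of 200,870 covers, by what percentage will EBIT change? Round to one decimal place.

+27.6%

At 200,870 units, contribution = 200,870 × £61.16 = £12,285,209.20.
Operating income = contribution − fixed costs = £12,285,209.20 − £4,284,800 = £8,000,409.20.
Degree of operating leverage = £12,285,209.20 / £8,000,409.20 = 1.5356.
So EBIT moves 1.5356 × (+18.0%) = +27.6%.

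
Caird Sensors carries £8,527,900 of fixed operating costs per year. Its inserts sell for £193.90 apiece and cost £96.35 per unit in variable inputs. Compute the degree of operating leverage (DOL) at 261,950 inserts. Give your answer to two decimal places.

1.50

Contribution at this volume is 261,950 × £97.55 = £25,553,222.50.
EBIT = £25,553,222.50 − £8,527,900 = £17,025,322.50.
DOL = contribution ÷ EBIT = £25,553,222.50 ÷ £17,025,322.50 = 1.5009.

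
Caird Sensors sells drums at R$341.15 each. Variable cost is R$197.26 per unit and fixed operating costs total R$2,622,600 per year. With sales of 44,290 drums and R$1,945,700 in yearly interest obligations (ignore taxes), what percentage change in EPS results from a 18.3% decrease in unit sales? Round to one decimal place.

Contribution at this volume is 44,290 × R$143.89 = R$6,372,888.10.
Subtracting fixed costs: EBIT = R$6,372,888.10 − R$2,622,600 = R$3,750,288.10.
Interest = R$1,945,700.00, so EBIT − I = R$1,804,588.10.
DCL = total CM / (EBIT − I) = R$6,372,888.10 / R$1,804,588.10 = 3.5315.
%ΔEPS = DCL × %ΔSales = 3.5315 × -18.3% = -64.6%.

-64.6%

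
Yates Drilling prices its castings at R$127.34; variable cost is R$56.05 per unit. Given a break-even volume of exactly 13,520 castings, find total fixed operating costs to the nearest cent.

R$963,840.80

Unit CM = price − variable cost = R$127.34 − R$56.05 = R$71.29.
Fixed costs = break-even units × CM = 13,520 × R$71.29 = R$963,840.80.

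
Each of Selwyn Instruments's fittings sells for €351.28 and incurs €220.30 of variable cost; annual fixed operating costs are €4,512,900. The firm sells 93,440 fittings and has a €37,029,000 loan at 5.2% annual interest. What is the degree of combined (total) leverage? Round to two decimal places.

2.11

Total contribution margin = 93,440 × €130.98 = €12,238,771.20.
Subtracting fixed costs: EBIT = €12,238,771.20 − €4,512,900 = €7,725,871.20. Interest = €1,925,508.00.
DOL = €12,238,771.20 ÷ €7,725,871.20 = 1.5841; DFL = €7,725,871.20 ÷ €5,800,363.20 = 1.3320.
DCL = DOL × DFL = 1.5841 × 1.3320 = 2.1100.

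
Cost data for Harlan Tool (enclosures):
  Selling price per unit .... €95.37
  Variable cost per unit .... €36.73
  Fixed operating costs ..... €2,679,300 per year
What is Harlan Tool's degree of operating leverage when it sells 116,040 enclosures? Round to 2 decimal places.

At 116,040 units, contribution = 116,040 × €58.64 = €6,804,585.60.
Operating income = contribution − fixed costs = €6,804,585.60 − €2,679,300 = €4,125,285.60.
DOL = contribution ÷ EBIT = €6,804,585.60 ÷ €4,125,285.60 = 1.6495.

1.65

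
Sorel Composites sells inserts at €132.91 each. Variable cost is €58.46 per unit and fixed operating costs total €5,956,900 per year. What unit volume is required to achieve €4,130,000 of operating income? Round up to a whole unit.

Unit CM = price − variable cost = €132.91 − €58.46 = €74.45.
Units = (FC + target) / CM = (€5,956,900 + €4,130,000) / €74.45 = 135,485.56, so 135,486 inserts.

135,486 inserts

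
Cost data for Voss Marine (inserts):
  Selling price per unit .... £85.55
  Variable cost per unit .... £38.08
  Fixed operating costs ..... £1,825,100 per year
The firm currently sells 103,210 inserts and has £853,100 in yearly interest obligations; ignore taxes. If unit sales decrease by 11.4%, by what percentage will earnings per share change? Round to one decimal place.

Contribution at this volume is 103,210 × £47.47 = £4,899,378.70.
EBIT = £4,899,378.70 − £1,825,100 = £3,074,278.70.
Interest = £853,100.00, so EBIT − I = £2,221,178.70.
Degree of combined leverage = contribution ÷ (EBIT − I) = £4,899,378.70 ÷ £2,221,178.70 = 2.2058.
%ΔEPS = DCL × %ΔSales = 2.2058 × -11.4% = -25.1%.

-25.1%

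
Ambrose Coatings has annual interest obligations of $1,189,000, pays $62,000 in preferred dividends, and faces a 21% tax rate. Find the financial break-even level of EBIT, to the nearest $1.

Grossing the preferred dividend up to pre-tax terms: $62,000 / (1 − 0.21) = $78,481.01.
EPS = 0 when EBIT covers interest plus the pre-tax preferred burden: $1,189,000 + $78,481.01 = $1,267,481.01.

$1,267,481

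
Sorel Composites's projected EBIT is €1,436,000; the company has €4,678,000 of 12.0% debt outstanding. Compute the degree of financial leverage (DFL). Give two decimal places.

1.64

Annual interest charges come to €561,360.00.
DFL = EBIT ÷ (EBIT − I) = €1,436,000 ÷ (€1,436,000 − €561,360.00) = €1,436,000 ÷ €874,640.00 = 1.6418.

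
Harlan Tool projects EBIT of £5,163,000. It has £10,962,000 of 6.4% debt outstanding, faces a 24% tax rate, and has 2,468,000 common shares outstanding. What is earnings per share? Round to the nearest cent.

£1.37

Pre-tax income = £5,163,000 − £701,568.00 = £4,461,432.00.
Net income = £4,461,432.00 × (1 − 0.24) = £3,390,688.32.
EPS = £3,390,688.32 ÷ 2,468,000 = £1.37.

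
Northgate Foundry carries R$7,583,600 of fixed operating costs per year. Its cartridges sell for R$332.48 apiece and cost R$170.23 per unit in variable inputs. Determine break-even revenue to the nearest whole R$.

R$15,540,187

Contribution margin per unit = R$332.48 − R$170.23 = R$162.25, a CM ratio of R$162.25 ÷ R$332.48 = 0.4880.
Break-even revenue = fixed costs × price ÷ CM = R$7,583,600 × R$332.48 ÷ R$162.25 = R$15,540,187.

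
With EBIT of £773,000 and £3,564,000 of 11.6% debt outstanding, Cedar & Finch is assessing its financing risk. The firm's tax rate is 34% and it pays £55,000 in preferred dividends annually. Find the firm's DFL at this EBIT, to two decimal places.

Annual interest charges come to £413,424.00.
Pre-tax preferred-dividend burden = £55,000 ÷ (1 − 0.34) = £83,333.33.
DFL = EBIT ÷ [EBIT − I − D_p/(1−t)] = £773,000 ÷ [£773,000 − £413,424.00 − £83,333.33] = £773,000 ÷ £276,242.67 = 2.7983.

2.80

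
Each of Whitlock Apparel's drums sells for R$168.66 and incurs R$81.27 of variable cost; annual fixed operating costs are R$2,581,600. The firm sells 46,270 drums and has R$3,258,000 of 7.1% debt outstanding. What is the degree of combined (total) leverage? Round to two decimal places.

Total contribution margin = 46,270 × R$87.39 = R$4,043,535.30.
Subtracting fixed costs: EBIT = R$4,043,535.30 − R$2,581,600 = R$1,461,935.30. Interest = R$231,318.00, so EBIT − I = R$1,230,617.30.
DCL = contribution ÷ (EBIT − I) = R$4,043,535.30 ÷ R$1,230,617.30 = 3.2858.

3.29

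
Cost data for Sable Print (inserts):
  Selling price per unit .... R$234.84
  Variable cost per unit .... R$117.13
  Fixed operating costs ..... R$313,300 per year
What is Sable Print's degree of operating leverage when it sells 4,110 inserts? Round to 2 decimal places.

Contribution at this volume is 4,110 × R$117.71 = R$483,788.10.
Operating income = contribution − fixed costs = R$483,788.10 − R$313,300 = R$170,488.10.
DOL = contribution ÷ EBIT = R$483,788.10 ÷ R$170,488.10 = 2.8377.

2.84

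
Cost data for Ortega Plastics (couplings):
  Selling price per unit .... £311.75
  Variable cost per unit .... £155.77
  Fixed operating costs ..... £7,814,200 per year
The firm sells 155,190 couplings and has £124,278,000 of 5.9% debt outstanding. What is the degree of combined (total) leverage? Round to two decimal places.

2.67

Contribution at this volume is 155,190 × £155.98 = £24,206,536.20.
Subtracting fixed costs: EBIT = £24,206,536.20 − £7,814,200 = £16,392,336.20. Interest = £7,332,402.00.
DOL = £24,206,536.20 ÷ £16,392,336.20 = 1.4767; DFL = £16,392,336.20 ÷ £9,059,934.20 = 1.8093.
DCL = DOL × DFL = 1.4767 × 1.8093 = 2.6718.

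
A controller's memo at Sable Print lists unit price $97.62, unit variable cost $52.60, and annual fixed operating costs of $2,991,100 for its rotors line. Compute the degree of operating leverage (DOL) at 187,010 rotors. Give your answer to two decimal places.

At 187,010 units, contribution = 187,010 × $45.02 = $8,419,190.20.
EBIT = $8,419,190.20 − $2,991,100 = $5,428,090.20.
So DOL = total CM / EBIT = $8,419,190.20 / $5,428,090.20 = 1.5510.

1.55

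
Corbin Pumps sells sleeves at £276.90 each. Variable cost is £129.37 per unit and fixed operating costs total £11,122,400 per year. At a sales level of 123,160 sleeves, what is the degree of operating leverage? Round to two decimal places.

2.58

Contribution at this volume is 123,160 × £147.53 = £18,169,794.80.
Operating income = contribution − fixed costs = £18,169,794.80 − £11,122,400 = £7,047,394.80.
So DOL = total CM / EBIT = £18,169,794.80 / £7,047,394.80 = 2.5782.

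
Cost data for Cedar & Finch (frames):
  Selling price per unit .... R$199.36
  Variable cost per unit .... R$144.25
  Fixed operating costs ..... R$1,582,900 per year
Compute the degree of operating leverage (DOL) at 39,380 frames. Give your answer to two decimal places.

Total contribution margin = 39,380 × R$55.11 = R$2,170,231.80.
Operating income = contribution − fixed costs = R$2,170,231.80 − R$1,582,900 = R$587,331.80.
DOL = contribution ÷ EBIT = R$2,170,231.80 ÷ R$587,331.80 = 3.6951.

3.70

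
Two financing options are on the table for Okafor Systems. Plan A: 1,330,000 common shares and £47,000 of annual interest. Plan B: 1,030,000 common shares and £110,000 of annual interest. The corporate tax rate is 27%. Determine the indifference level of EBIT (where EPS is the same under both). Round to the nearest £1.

£326,300

Set EPS_A = EPS_B: (EBIT − £47,000)(1 − 0.27) ÷ 1,330,000 = (EBIT − £110,000)(1 − 0.27) ÷ 1,030,000.
Cancelling (1 − t) and cross-multiplying: 1,030,000·(EBIT − 47,000) = 1,330,000·(EBIT − 110,000).
Solving, EBIT = (110,000·1,330,000 − 47,000·1,030,000) / (1,330,000 − 1,030,000) = 97,890,000,000 / 300,000 = 326,300.00.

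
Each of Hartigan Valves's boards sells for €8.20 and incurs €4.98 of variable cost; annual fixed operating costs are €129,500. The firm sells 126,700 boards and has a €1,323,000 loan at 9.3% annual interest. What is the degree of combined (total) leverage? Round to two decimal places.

2.62

Contribution at this volume is 126,700 × €3.22 = €407,974.00.
Subtracting fixed costs: EBIT = €407,974.00 − €129,500 = €278,474.00. Interest = €123,039.00.
DOL = €407,974.00 ÷ €278,474.00 = 1.4650; DFL = €278,474.00 ÷ €155,435.00 = 1.7916.
Combined leverage = 1.4650 × 1.7916 = 2.6247.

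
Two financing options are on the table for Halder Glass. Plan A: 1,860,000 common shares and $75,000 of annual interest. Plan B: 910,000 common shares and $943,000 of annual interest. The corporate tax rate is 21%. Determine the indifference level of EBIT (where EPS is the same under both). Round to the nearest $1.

$1,774,453

Set EPS_A = EPS_B: (EBIT − $75,000)(1 − 0.21) ÷ 1,860,000 = (EBIT − $943,000)(1 − 0.21) ÷ 910,000.
Cancelling (1 − t) and cross-multiplying: 910,000·(EBIT − 75,000) = 1,860,000·(EBIT − 943,000).
Solving, EBIT = (943,000·1,860,000 − 75,000·910,000) / (1,860,000 − 910,000) = 1,685,730,000,000 / 950,000 = 1,774,452.63.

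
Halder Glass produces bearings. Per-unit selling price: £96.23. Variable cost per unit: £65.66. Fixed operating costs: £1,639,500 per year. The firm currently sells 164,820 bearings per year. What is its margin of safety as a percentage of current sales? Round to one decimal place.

67.5%

Each unit contributes £96.23 − £65.66 = £30.57. Break-even units = £1,639,500 ÷ £30.57 = 53,631.01; break-even revenue = 53,631.01 × £96.23 = £5,160,912.17.
Current sales = 164,820 × £96.23 = £15,860,628.60.
Margin of safety = (£15,860,628.60 − £5,160,912.17) ÷ £15,860,628.60 = 67.5%.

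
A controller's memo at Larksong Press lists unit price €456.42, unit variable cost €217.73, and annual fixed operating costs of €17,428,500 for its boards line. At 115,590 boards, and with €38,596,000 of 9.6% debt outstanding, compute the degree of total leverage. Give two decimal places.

4.27

At 115,590 units, contribution = 115,590 × €238.69 = €27,590,177.10.
EBIT = €27,590,177.10 − €17,428,500 = €10,161,677.10. Interest = €3,705,216.00, so EBIT − I = €6,456,461.10.
Degree of total leverage = total CM / (EBIT − interest) = €27,590,177.10 / €6,456,461.10 = 4.2733.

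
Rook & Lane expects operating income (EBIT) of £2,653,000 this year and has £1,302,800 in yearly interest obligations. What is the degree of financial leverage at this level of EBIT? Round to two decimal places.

Interest = £1,302,800.00.
DFL = EBIT ÷ (EBIT − I) = £2,653,000 ÷ (£2,653,000 − £1,302,800.00) = £2,653,000 ÷ £1,350,200.00 = 1.9649.

1.96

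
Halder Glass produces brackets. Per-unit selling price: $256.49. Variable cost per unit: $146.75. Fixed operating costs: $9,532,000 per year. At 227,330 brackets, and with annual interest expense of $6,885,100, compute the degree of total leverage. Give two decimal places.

Total contribution margin = 227,330 × $109.74 = $24,947,194.20.
Operating income = contribution − fixed costs = $24,947,194.20 − $9,532,000 = $15,415,194.20. Interest = $6,885,100.00, so EBIT − I = $8,530,094.20.
DCL = contribution ÷ (EBIT − I) = $24,947,194.20 ÷ $8,530,094.20 = 2.9246.

2.92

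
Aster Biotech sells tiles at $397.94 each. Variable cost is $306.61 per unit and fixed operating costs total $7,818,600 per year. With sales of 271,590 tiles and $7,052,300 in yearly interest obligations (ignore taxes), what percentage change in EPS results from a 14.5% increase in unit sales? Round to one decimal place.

At 271,590 units, contribution = 271,590 × $91.33 = $24,804,314.70.
Operating income = contribution − fixed costs = $24,804,314.70 − $7,818,600 = $16,985,714.70.
Interest = $7,052,300.00, so EBIT − I = $9,933,414.70.
DCL = total CM / (EBIT − I) = $24,804,314.70 / $9,933,414.70 = 2.4971.
%ΔEPS = DCL × %ΔSales = 2.4971 × +14.5% = +36.2%.

+36.2%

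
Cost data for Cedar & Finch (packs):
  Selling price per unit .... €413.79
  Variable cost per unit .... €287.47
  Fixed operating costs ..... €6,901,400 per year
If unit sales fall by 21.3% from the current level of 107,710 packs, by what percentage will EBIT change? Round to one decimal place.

-43.2%

Contribution at this volume is 107,710 × €126.32 = €13,605,927.20.
Subtracting fixed costs: EBIT = €13,605,927.20 − €6,901,400 = €6,704,527.20.
DOL = contribution ÷ EBIT = €13,605,927.20 ÷ €6,704,527.20 = 2.0294.
So EBIT moves 2.0294 × (-21.3%) = -43.2%.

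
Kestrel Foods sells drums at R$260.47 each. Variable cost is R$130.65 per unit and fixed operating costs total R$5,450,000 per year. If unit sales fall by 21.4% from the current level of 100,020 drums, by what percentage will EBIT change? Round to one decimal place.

-36.9%

Total contribution margin = 100,020 × R$129.82 = R$12,984,596.40.
Operating income = contribution − fixed costs = R$12,984,596.40 − R$5,450,000 = R$7,534,596.40.
DOL = contribution ÷ EBIT = R$12,984,596.40 ÷ R$7,534,596.40 = 1.7233.
%ΔEBIT = DOL × %ΔSales = 1.7233 × -21.4% = -36.9%.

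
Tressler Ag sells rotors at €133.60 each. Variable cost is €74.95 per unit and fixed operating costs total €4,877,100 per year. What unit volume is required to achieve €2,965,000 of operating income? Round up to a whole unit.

Contribution margin per unit = €133.60 − €74.95 = €58.65.
Need Q such that Q × €58.65 − €4,877,100 = €2,965,000, i.e. Q = €7,842,100 / €58.65 = 133,710.14 → 133,711.

133,711 rotors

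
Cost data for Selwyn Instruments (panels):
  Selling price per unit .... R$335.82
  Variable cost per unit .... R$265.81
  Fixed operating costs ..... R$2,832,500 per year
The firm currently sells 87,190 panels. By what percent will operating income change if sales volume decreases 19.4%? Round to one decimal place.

-36.2%

At 87,190 units, contribution = 87,190 × R$70.01 = R$6,104,171.90.
Operating income = contribution − fixed costs = R$6,104,171.90 − R$2,832,500 = R$3,271,671.90.
So DOL = total CM / EBIT = R$6,104,171.90 / R$3,271,671.90 = 1.8658.
Operating income changes by 1.8658 × -19.4% = -36.2%.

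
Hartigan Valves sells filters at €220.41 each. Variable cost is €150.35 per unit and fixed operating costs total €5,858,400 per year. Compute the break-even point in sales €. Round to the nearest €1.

CM per unit = €220.41 − €150.35 = €70.06; CM ratio = €70.06 / €220.41 = 0.3179.
Break-even sales = FC ÷ CM ratio = €5,858,400 × €220.41 / €70.06 = €18,430,630.

€18,430,630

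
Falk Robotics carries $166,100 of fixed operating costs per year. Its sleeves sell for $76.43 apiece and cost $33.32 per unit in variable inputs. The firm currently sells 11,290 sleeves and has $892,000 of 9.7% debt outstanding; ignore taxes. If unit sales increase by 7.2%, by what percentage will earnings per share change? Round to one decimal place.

Contribution at this volume is 11,290 × $43.11 = $486,711.90.
Subtracting fixed costs: EBIT = $486,711.90 − $166,100 = $320,611.90.
Interest = $86,524.00, so EBIT − I = $234,087.90.
DCL = total CM / (EBIT − I) = $486,711.90 / $234,087.90 = 2.0792.
EPS therefore changes by 2.0792 × (+7.2%) = +15.0%.

+15.0%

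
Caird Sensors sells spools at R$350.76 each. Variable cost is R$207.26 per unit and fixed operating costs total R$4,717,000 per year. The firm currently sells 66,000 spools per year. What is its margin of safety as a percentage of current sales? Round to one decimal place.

Each unit contributes R$350.76 − R$207.26 = R$143.50. Break-even units = R$4,717,000 ÷ R$143.50 = 32,871.08; break-even revenue = 32,871.08 × R$350.76 = R$11,529,860.07.
Current sales = 66,000 × R$350.76 = R$23,150,160.00.
Margin of safety = (R$23,150,160.00 − R$11,529,860.07) ÷ R$23,150,160.00 = 50.2%.

50.2%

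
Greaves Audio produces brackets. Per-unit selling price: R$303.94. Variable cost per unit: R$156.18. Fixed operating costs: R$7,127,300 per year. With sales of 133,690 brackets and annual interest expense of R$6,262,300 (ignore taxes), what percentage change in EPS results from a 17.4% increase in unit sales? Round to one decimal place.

+54.0%

Total contribution margin = 133,690 × R$147.76 = R$19,754,034.40.
EBIT = R$19,754,034.40 − R$7,127,300 = R$12,626,734.40.
Interest = R$6,262,300.00, so EBIT − I = R$6,364,434.40.
Degree of combined leverage = contribution ÷ (EBIT − I) = R$19,754,034.40 ÷ R$6,364,434.40 = 3.1038.
%ΔEPS = DCL × %ΔSales = 3.1038 × +17.4% = +54.0%.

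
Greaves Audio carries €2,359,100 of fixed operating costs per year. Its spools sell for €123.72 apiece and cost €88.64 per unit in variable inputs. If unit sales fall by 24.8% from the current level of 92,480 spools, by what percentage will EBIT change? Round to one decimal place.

Total contribution margin = 92,480 × €35.08 = €3,244,198.40.
Subtracting fixed costs: EBIT = €3,244,198.40 − €2,359,100 = €885,098.40.
DOL = contribution ÷ EBIT = €3,244,198.40 ÷ €885,098.40 = 3.6654.
So EBIT moves 3.6654 × (-24.8%) = -90.9%.

-90.9%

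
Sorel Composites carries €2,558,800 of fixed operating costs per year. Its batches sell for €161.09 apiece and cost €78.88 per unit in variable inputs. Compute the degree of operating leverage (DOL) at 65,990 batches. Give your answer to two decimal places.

1.89

At 65,990 units, contribution = 65,990 × €82.21 = €5,425,037.90.
Subtracting fixed costs: EBIT = €5,425,037.90 − €2,558,800 = €2,866,237.90.
DOL = contribution ÷ EBIT = €5,425,037.90 ÷ €2,866,237.90 = 1.8927.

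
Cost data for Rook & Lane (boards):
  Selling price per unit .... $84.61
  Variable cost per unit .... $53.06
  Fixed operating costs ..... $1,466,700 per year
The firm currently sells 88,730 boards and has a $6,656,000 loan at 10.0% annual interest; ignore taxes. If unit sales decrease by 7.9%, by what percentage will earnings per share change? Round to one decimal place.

Total contribution margin = 88,730 × $31.55 = $2,799,431.50.
EBIT = $2,799,431.50 − $1,466,700 = $1,332,731.50.
Interest = $665,600.00, so EBIT − I = $667,131.50.
DCL = total CM / (EBIT − I) = $2,799,431.50 / $667,131.50 = 4.1962.
%ΔEPS = DCL × %ΔSales = 4.1962 × -7.9% = -33.2%.

-33.2%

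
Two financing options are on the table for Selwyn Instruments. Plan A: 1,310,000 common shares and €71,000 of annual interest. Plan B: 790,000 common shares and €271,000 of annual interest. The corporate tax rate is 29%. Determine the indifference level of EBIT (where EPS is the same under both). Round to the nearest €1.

At indifference, (EBIT − 71,000)(1 − t)/1,310,000 = (EBIT − 271,000)(1 − t)/790,000.
The (1 − t) factor cancels: (EBIT − 71,000) × 790,000 = (EBIT − 271,000) × 1,310,000.
EBIT × (1,310,000 − 790,000) = 271,000 × 1,310,000 − 71,000 × 790,000 = 298,920,000,000, so EBIT = 298,920,000,000 ÷ 520,000 = 574,846.15.

€574,846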